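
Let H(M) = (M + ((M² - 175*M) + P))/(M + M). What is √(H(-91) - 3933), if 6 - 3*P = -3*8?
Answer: I*√134667442/182 ≈ 63.762*I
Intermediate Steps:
P = 10 (P = 2 - (-1)*8 = 2 - ⅓*(-24) = 2 + 8 = 10)
H(M) = (10 + M² - 174*M)/(2*M) (H(M) = (M + ((M² - 175*M) + 10))/(M + M) = (M + (10 + M² - 175*M))/((2*M)) = (10 + M² - 174*M)*(1/(2*M)) = (10 + M² - 174*M)/(2*M))
√(H(-91) - 3933) = √((-87 + (½)*(-91) + 5/(-91)) - 3933) = √((-87 - 91/2 + 5*(-1/91)) - 3933) = √((-87 - 91/2 - 5/91) - 3933) = √(-24125/182 - 3933) = √(-739931/182) = I*√134667442/182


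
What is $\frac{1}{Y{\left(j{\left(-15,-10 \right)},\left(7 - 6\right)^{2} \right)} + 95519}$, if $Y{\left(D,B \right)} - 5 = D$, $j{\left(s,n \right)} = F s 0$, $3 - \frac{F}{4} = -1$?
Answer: $\frac{1}{95524} \approx 1.0469 \cdot 10^{-5}$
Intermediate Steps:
$F = 16$ ($F = 12 - -4 = 12 + 4 = 16$)
$j{\left(s,n \right)} = 0$ ($j{\left(s,n \right)} = 16 s 0 = 0$)
$Y{\left(D,B \right)} = 5 + D$
$\frac{1}{Y{\left(j{\left(-15,-10 \right)},\left(7 - 6\right)^{2} \right)} + 95519} = \frac{1}{\left(5 + 0\right) + 95519} = \frac{1}{5 + 95519} = \frac{1}{95524}$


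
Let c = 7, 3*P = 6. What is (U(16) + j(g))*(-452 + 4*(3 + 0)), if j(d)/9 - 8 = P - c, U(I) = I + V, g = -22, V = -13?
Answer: -13200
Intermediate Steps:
P = 2 (P = (1/3)*6 = 2)
U(I) = -13 + I (U(I) = I - 13 = -13 + I)
j(d) = 27 (j(d) = 72 + 9*(2 - 1*7) = 72 + 9*(2 - 7) = 72 + 9*(-5) = 72 - 45 = 27)
(U(16) + j(g))*(-452 + 4*(3 + 0)) = ((-13 + 16) + 27)*(-452 + 4*(3 + 0)) = (3 + 27)*(-452 + 4*3) = 30*(-452 + 12) = 30*(-440) = -13200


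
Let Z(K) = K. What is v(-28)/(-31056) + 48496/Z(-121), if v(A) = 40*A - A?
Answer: -125496637/313148 ≈ -400.76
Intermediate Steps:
v(A) = 39*A
v(-28)/(-31056) + 48496/Z(-121) = (39*(-28))/(-31056) + 48496/(-121) = -1092*(-1/31056) + 48496*(-1/121) = 91/2588 - 48496/121 = -125496637/313148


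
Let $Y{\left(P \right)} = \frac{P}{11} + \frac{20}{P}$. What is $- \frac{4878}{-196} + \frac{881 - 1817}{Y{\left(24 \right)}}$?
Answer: $- \frac{5568687}{19502} \approx -285.54$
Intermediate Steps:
$Y{\left(P \right)} = \frac{20}{P} + \frac{P}{11}$ ($Y{\left(P \right)} = P \frac{1}{11} + \frac{20}{P} = \frac{P}{11} + \frac{20}{P} = \frac{20}{P} + \frac{P}{11}$)
$- \frac{4878}{-196} + \frac{881 - 1817}{Y{\left(24 \right)}} = - \frac{4878}{-196} + \frac{881 - 1817}{\frac{20}{24} + \frac{1}{11} \cdot 24} = \left(-4878\right) \left(- \frac{1}{196}\right) - \frac{936}{20 \cdot \frac{1}{24} + \frac{24}{11}} = \frac{2439}{98} - \frac{936}{\frac{5}{6} + \frac{24}{11}} = \frac{2439}{98} - \frac{936}{\frac{199}{66}} = \frac{2439}{98} - \frac{61776}{199} = - \frac{5568687}{19502}$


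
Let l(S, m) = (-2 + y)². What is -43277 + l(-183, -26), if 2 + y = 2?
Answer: -43273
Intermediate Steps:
y = 0 (y = -2 + 2 = 0)
l(S, m) = 4 (l(S, m) = (-2 + 0)² = (-2)² = 4)
-43277 + l(-183, -26) = -43277 + 4 = -43273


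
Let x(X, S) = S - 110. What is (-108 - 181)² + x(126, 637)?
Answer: 84048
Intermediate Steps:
x(X, S) = -110 + S (x(X, S) = S - 1*110 = S - 110 = -110 + S)
(-108 - 181)² + x(126, 637) = (-108 - 181)² + (-110 + 637) = (-289)² + 527 = 83521 + 527 = 84048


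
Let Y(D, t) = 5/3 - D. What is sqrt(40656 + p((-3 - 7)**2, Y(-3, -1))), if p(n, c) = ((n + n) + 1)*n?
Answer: 2*sqrt(15189) ≈ 246.49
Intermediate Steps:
Y(D, t) = 5/3 - D (Y(D, t) = 5*(1/3) - D = 5/3 - D)
p(n, c) = n*(1 + 2*n) (p(n, c) = (2*n + 1)*n = (1 + 2*n)*n = n*(1 + 2*n))
sqrt(40656 + p((-3 - 7)**2, Y(-3, -1))) = sqrt(40656 + (-3 - 7)**2*(1 + 2*(-3 - 7)**2)) = sqrt(40656 + (-10)**2*(1 + 2*(-10)**2)) = sqrt(40656 + 100*(1 + 2*100)) = sqrt(40656 + 100*(1 + 200)) = sqrt(40656 + 100*201) = sqrt(40656 + 20100) = sqrt(60756) = 2*sqrt(15189)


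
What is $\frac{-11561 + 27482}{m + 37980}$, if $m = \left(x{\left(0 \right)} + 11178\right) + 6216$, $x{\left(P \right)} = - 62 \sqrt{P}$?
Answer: $\frac{5307}{18458} \approx 0.28752$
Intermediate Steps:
$m = 17394$ ($m = \left(- 62 \sqrt{0} + 11178\right) + 6216 = \left(\left(-62\right) 0 + 11178\right) + 6216 = \left(0 + 11178\right) + 6216 = 11178 + 6216 = 17394$)
$\frac{-11561 + 27482}{m + 37980} = \frac{-11561 + 27482}{17394 + 37980} = \frac{15921}{55374} = 15921 \cdot \frac{1}{55374} = \frac{5307}{18458}$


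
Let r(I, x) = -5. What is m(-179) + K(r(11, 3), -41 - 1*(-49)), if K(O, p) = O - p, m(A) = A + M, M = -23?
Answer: -215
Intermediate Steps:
m(A) = -23 + A (m(A) = A - 23 = -23 + A)
m(-179) + K(r(11, 3), -41 - 1*(-49)) = (-23 - 179) + (-5 - (-41 - 1*(-49))) = -202 + (-5 - (-41 + 49)) = -202 + (-5 - 1*8) = -202 + (-5 - 8) = -202 - 13 = -215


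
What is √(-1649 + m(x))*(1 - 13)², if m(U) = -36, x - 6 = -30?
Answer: 144*I*√1685 ≈ 5911.0*I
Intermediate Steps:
x = -24 (x = 6 - 30 = -24)
√(-1649 + m(x))*(1 - 13)² = √(-1649 - 36)*(1 - 13)² = √(-1685)*(-12)² = (I*√1685)*144 = 144*I*√1685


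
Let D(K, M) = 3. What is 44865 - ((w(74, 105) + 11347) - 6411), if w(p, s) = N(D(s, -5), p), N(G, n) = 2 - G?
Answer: 39930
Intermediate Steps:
w(p, s) = -1 (w(p, s) = 2 - 1*3 = 2 - 3 = -1)
44865 - ((w(74, 105) + 11347) - 6411) = 44865 - ((-1 + 11347) - 6411) = 44865 - (11346 - 6411) = 44865 - 1*4935 = 44865 - 4935 = 39930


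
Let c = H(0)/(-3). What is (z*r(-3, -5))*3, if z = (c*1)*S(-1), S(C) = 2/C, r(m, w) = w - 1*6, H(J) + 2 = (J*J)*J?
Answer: 44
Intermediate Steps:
H(J) = -2 + J³ (H(J) = -2 + (J*J)*J = -2 + J²*J = -2 + J³)
r(m, w) = -6 + w (r(m, w) = w - 6 = -6 + w)
c = ⅔ (c = (-2 + 0³)/(-3) = (-2 + 0)*(-⅓) = -2*(-⅓) = ⅔ ≈ 0.66667)
z = -4/3 (z = ((⅔)*1)*(2/(-1)) = 2*(2*(-1))/3 = (⅔)*(-2) = -4/3 ≈ -1.3333)
(z*r(-3, -5))*3 = -4*(-6 - 5)/3*3 = -4/3*(-11)*3 = (44/3)*3 = 44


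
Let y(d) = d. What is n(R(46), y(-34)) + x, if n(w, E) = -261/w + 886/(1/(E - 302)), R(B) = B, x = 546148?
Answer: 11428531/46 ≈ 2.4845e+5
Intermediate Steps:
n(w, E) = -267572 - 261/w + 886*E (n(w, E) = -261/w + 886/(1/(-302 + E)) = -261/w + 886*(-302 + E) = -261/w + (-267572 + 886*E) = -267572 - 261/w + 886*E)
n(R(46), y(-34)) + x = (-267572 - 261/46 + 886*(-34)) + 546148 = (-267572 - 261*1/46 - 30124) + 546148 = (-267572 - 261/46 - 30124) + 546148 = -13694277/46 + 546148 = 11428531/46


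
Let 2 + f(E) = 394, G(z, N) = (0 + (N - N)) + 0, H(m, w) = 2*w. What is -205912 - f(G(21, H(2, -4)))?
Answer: -206304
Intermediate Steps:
G(z, N) = 0 (G(z, N) = (0 + 0) + 0 = 0 + 0 = 0)
f(E) = 392 (f(E) = -2 + 394 = 392)
-205912 - f(G(21, H(2, -4))) = -205912 - 1*392 = -205912 - 392 = -206304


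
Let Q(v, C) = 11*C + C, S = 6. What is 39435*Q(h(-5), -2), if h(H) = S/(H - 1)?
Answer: -946440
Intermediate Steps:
h(H) = 6/(-1 + H) (h(H) = 6/(H - 1) = 6/(-1 + H))
Q(v, C) = 12*C
39435*Q(h(-5), -2) = 39435*(12*(-2)) = 39435*(-24) = -946440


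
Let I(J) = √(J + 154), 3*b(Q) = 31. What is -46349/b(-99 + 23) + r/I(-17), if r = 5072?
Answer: -139047/31 + 5072*√137/137 ≈ -4052.1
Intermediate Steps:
b(Q) = 31/3 (b(Q) = (⅓)*31 = 31/3)
I(J) = √(154 + J)
-46349/b(-99 + 23) + r/I(-17) = -46349/31/3 + 5072/(√(154 - 17)) = -46349*3/31 + 5072/(√137) = -139047/31 + 5072*(√137/137) = -139047/31 + 5072*√137/137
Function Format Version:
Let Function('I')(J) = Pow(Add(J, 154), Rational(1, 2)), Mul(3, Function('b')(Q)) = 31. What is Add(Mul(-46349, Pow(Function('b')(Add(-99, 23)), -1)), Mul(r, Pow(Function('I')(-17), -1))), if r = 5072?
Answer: Add(Rational(-139047, 31), Mul(Rational(5072, 137), Pow(137, Rational(1, 2)))) ≈ -4052.1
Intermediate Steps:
Function('b')(Q) = Rational(31, 3) (Function('b')(Q) = Mul(Rational(1, 3), 31) = Rational(31, 3))
Function('I')(J) = Pow(Add(154, J), Rational(1, 2))
Add(Mul(-46349, Pow(Function('b')(Add(-99, 23)), -1)), Mul(r, Pow(Function('I')(-17), -1))) = Add(Mul(-46349, Pow(Rational(31, 3), -1)), Mul(5072, Pow(Pow(Add(154, -17), Rational(1, 2)), -1))) = Add(Mul(-46349, Rational(3, 31)), Mul(5072, Pow(Pow(137, Rational(1, 2)), -1))) = Add(Rational(-139047, 31), Mul(5072, Mul(Rational(1, 137), Pow(137, Rational(1, 2))))) = Add(Rational(-139047, 31), Mul(Rational(5072, 137), Pow(137, Rational(1, 2))))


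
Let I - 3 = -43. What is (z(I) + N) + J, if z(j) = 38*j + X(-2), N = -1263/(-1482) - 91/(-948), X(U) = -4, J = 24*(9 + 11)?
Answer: -244236833/234156 ≈ -1043.1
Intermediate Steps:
I = -40 (I = 3 - 43 = -40)
J = 480 (J = 24*20 = 480)
N = 222031/234156 (N = -1263*(-1/1482) - 91*(-1/948) = 421/494 + 91/948 = 222031/234156 ≈ 0.94822)
z(j) = -4 + 38*j (z(j) = 38*j - 4 = -4 + 38*j)
(z(I) + N) + J = ((-4 + 38*(-40)) + 222031/234156) + 480 = ((-4 - 1520) + 222031/234156) + 480 = (-1524 + 222031/234156) + 480 = -356631713/234156 + 480 = -244236833/234156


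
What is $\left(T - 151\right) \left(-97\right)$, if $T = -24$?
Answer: $16975$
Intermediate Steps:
$\left(T - 151\right) \left(-97\right) = \left(-24 - 151\right) \left(-97\right) = \left(-175\right) \left(-97\right) = 16975$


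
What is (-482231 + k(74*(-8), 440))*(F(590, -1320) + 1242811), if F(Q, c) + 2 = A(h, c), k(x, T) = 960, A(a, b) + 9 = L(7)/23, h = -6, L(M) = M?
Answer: -13756846141297/23 ≈ -5.9812e+11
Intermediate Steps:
A(a, b) = -200/23 (A(a, b) = -9 + 7/23 = -200/23)
F(Q, c) = -246/23 (F(Q, c) = -2 - 200/23 = -246/23)
(-482231 + k(74*(-8), 440))*(F(590, -1320) + 1242811) = (-482231 + 960)*(-246/23 + 1242811) = -481271*28584407/23 = -13756846141297/23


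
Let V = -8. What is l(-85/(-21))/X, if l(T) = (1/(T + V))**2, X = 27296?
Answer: 441/188042144 ≈ 2.3452e-6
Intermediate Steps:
l(T) = (-8 + T)**(-2) (l(T) = (1/(T - 8))**2 = (1/(-8 + T))**2 = (-8 + T)**(-2))
l(-85/(-21))/X = 1/((-8 - 85/(-21))**2*27296) = (1/27296)/(-8 - 85*(-1/21))**2 = (1/27296)/(-8 + 85/21)**2 = (1/27296)/(-83/21)**2 = (441/6889)*(1/27296) = 441/188042144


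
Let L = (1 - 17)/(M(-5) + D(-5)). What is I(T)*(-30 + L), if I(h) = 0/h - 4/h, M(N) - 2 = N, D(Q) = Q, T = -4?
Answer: -28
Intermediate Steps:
M(N) = 2 + N
I(h) = -4/h (I(h) = 0 - 4/h = -4/h)
L = 2 (L = (1 - 17)/((2 - 5) - 5) = -16/(-3 - 5) = -16/(-8) = -16*(-⅛) = 2)
I(T)*(-30 + L) = (-4/(-4))*(-30 + 2) = -4*(-¼)*(-28) = 1*(-28) = -28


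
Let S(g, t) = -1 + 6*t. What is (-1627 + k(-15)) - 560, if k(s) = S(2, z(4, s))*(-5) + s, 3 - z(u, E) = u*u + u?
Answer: -1687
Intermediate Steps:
z(u, E) = 3 - u - u² (z(u, E) = 3 - (u*u + u) = 3 - (u² + u) = 3 - (u + u²) = 3 + (-u - u²) = 3 - u - u²)
k(s) = 515 + s (k(s) = (-1 + 6*(3 - 1*4 - 1*4²))*(-5) + s = (-1 + 6*(3 - 4 - 1*16))*(-5) + s = (-1 + 6*(3 - 4 - 16))*(-5) + s = (-1 + 6*(-17))*(-5) + s = (-1 - 102)*(-5) + s = -103*(-5) + s = 515 + s)
(-1627 + k(-15)) - 560 = (-1627 + (515 - 15)) - 560 = (-1627 + 500) - 560 = -1127 - 560 = -1687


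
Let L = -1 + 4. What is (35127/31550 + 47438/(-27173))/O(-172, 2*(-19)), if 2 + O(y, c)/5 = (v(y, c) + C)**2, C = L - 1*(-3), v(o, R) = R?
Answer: -77451847/625834949500 ≈ -0.00012376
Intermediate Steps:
L = 3
C = 6 (C = 3 - 1*(-3) = 3 + 3 = 6)
O(y, c) = -10 + 5*(6 + c)**2 (O(y, c) = -10 + 5*(c + 6)**2 = -10 + 5*(6 + c)**2)
(35127/31550 + 47438/(-27173))/O(-172, 2*(-19)) = (35127/31550 + 47438/(-27173))/(-10 + 5*(6 + 2*(-19))**2) = (35127*(1/31550) + 47438*(-1/27173))/(-10 + 5*(6 - 38)**2) = (35127/31550 - 47438/27173)/(-10 + 5*(-32)**2) = -542162929/(857308150*(-10 + 5*1024)) = -542162929/(857308150*(-10 + 5120)) = -542162929/857308150/5110 = -542162929/857308150*1/5110 = -77451847/625834949500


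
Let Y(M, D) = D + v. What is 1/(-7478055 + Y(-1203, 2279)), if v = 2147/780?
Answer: -780/5831103133 ≈ -1.3377e-7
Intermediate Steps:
v = 2147/780 (v = 2147*(1/780) = 2147/780 ≈ 2.7526)
Y(M, D) = 2147/780 + D (Y(M, D) = D + 2147/780 = 2147/780 + D)
1/(-7478055 + Y(-1203, 2279)) = 1/(-7478055 + (2147/780 + 2279)) = 1/(-7478055 + 1779767/780) = 1/(-5831103133/780) = -780/5831103133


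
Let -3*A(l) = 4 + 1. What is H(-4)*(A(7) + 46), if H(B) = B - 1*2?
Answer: -266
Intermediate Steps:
A(l) = -5/3 (A(l) = -(4 + 1)/3 = -⅓*5 = -5/3)
H(B) = -2 + B (H(B) = B - 2 = -2 + B)
H(-4)*(A(7) + 46) = (-2 - 4)*(-5/3 + 46) = -6*133/3 = -266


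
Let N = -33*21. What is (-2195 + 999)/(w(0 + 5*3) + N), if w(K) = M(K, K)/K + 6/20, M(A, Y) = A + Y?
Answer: 11960/6907 ≈ 1.7316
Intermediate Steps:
w(K) = 23/10 (w(K) = (K + K)/K + 6/20 = (2*K)/K + 6*(1/20) = 2 + 3/10 = 23/10)
N = -693
(-2195 + 999)/(w(0 + 5*3) + N) = (-2195 + 999)/(23/10 - 693) = -1196/(-6907/10) = -1196*(-10/6907) = 11960/6907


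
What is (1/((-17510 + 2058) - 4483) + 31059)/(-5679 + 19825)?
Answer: 309580582/141000255 ≈ 2.1956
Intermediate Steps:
(1/((-17510 + 2058) - 4483) + 31059)/(-5679 + 19825) = (1/(-15452 - 4483) + 31059)/14146 = (1/(-19935) + 31059)*(1/14146) = (-1/19935 + 31059)*(1/14146) = (619161164/19935)*(1/14146) = 309580582/141000255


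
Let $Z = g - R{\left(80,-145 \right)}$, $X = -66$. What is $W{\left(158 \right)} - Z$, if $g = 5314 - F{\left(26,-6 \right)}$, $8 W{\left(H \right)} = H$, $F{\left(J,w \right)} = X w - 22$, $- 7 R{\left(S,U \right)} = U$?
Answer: $- \frac{137187}{28} \approx -4899.5$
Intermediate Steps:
$R{\left(S,U \right)} = - \frac{U}{7}$
$F{\left(J,w \right)} = -22 - 66 w$ ($F{\left(J,w \right)} = - 66 w - 22 = -22 - 66 w$)
$W{\left(H \right)} = \frac{H}{8}$
$g = 4940$ ($g = 5314 - \left(-22 - -396\right) = 5314 - \left(-22 + 396\right) = 5314 - 374 = 4940$)
$Z = \frac{34435}{7}$ ($Z = 4940 - \left(- \frac{1}{7}\right) \left(-145\right) = 4940 - \frac{145}{7} = \frac{34435}{7} \approx 4919.3$)
$W{\left(158 \right)} - Z = \frac{1}{8} \cdot 158 - \frac{34435}{7} = \frac{79}{4} - \frac{34435}{7} = - \frac{137187}{28}$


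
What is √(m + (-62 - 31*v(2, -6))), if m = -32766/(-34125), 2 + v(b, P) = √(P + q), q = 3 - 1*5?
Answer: √(4969510 - 320888750*I*√2)/2275 ≈ 6.6576 - 6.5851*I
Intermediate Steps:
q = -2 (q = 3 - 5 = -2)
v(b, P) = -2 + √(-2 + P) (v(b, P) = -2 + √(P - 2) = -2 + √(-2 + P))
m = 10922/11375 (m = -32766*(-1/34125) = 10922/11375 ≈ 0.96018)
√(m + (-62 - 31*v(2, -6))) = √(10922/11375 + (-62 - 31*(-2 + √(-2 - 6)))) = √(10922/11375 + (-62 - 31*(-2 + √(-8)))) = √(10922/11375 + (-62 - 31*(-2 + 2*I*√2))) = √(10922/11375 + (-62 + (62 - 62*I*√2))) = √(10922/11375 - 62*I*√2)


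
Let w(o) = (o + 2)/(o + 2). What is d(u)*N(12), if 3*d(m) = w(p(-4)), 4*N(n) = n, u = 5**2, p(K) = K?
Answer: 1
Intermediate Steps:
u = 25
N(n) = n/4
w(o) = 1 (w(o) = (2 + o)/(2 + o) = 1)
d(m) = 1/3 (d(m) = (1/3)*1 = 1/3)
d(u)*N(12) = ((1/4)*12)/3 = (1/3)*3 = 1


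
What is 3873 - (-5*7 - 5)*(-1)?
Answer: 3833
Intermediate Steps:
3873 - (-5*7 - 5)*(-1) = 3873 - (-35 - 5)*(-1) = 3873 - (-40)*(-1) = 3873 - 1*40 = 3873 - 40 = 3833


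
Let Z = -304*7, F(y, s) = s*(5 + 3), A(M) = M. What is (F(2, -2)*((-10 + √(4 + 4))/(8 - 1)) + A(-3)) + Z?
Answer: -14757/7 - 32*√2/7 ≈ -2114.6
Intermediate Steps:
F(y, s) = 8*s (F(y, s) = s*8 = 8*s)
Z = -2128
(F(2, -2)*((-10 + √(4 + 4))/(8 - 1)) + A(-3)) + Z = ((8*(-2))*((-10 + √(4 + 4))/(8 - 1)) - 3) - 2128 = (-16*(-10 + √8)/7 - 3) - 2128 = (-16*(-10 + 2*√2)/7 - 3) - 2128 = (-16*(-10/7 + 2*√2/7) - 3) - 2128 = ((160/7 - 32*√2/7) - 3) - 2128 = (139/7 - 32*√2/7) - 2128 = -14757/7 - 32*√2/7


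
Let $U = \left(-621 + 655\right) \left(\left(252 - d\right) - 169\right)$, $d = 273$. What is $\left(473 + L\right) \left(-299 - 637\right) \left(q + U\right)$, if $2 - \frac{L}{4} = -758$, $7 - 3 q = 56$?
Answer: $21295272024$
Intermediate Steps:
$q = - \frac{49}{3}$ ($q = \frac{7}{3} - \frac{56}{3} = - \frac{49}{3} \approx -16.333$)
$L = 3040$ ($L = 8 - -3032 = 8 + 3032 = 3040$)
$U = -6460$ ($U = \left(-621 + 655\right) \left(\left(252 - 273\right) - 169\right) = 34 \left(\left(252 - 273\right) - 169\right) = 34 \left(-21 - 169\right) = 34 \left(-190\right) = -6460$)
$\left(473 + L\right) \left(-299 - 637\right) \left(q + U\right) = \left(473 + 3040\right) \left(-299 - 637\right) \left(- \frac{49}{3} - 6460\right) = 3513 \left(-936\right) \left(- \frac{19429}{3}\right) = \left(-3288168\right) \left(- \frac{19429}{3}\right) = 21295272024$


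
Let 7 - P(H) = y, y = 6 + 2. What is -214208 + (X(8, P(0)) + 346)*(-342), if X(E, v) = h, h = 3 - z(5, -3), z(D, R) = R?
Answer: -334592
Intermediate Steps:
y = 8
P(H) = -1 (P(H) = 7 - 1*8 = 7 - 8 = -1)
h = 6 (h = 3 - 1*(-3) = 3 + 3 = 6)
X(E, v) = 6
-214208 + (X(8, P(0)) + 346)*(-342) = -214208 + (6 + 346)*(-342) = -214208 + 352*(-342) = -214208 - 120384 = -334592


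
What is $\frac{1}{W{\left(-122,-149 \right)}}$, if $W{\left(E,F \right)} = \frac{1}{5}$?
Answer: $5$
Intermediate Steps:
$W{\left(E,F \right)} = \frac{1}{5}$
$\frac{1}{W{\left(-122,-149 \right)}} = \frac{1}{\frac{1}{5}} = 5$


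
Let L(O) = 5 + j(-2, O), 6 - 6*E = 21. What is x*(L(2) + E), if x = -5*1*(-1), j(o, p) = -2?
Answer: 5/2 ≈ 2.5000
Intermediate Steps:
E = -5/2 (E = 1 - ⅙*21 = 1 - 7/2 = -5/2 ≈ -2.5000)
x = 5 (x = -5*(-1) = 5)
L(O) = 3 (L(O) = 5 - 2 = 3)
x*(L(2) + E) = 5*(3 - 5/2) = 5*(½) = 5/2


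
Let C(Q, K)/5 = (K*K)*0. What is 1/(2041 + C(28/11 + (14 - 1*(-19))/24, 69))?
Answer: 1/2041 ≈ 0.00048996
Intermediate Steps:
C(Q, K) = 0 (C(Q, K) = 5*((K*K)*0) = 5*(K**2*0) = 5*0 = 0)
1/(2041 + C(28/11 + (14 - 1*(-19))/24, 69)) = 1/(2041 + 0) = 1/2041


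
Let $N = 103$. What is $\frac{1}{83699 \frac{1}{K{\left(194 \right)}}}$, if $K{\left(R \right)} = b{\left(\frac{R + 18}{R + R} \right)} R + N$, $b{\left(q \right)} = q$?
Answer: $\frac{19}{7609} \approx 0.002497$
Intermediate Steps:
$K{\left(R \right)} = 112 + \frac{R}{2}$ ($K{\left(R \right)} = \frac{R + 18}{R + R} R + 103 = \frac{18 + R}{2 R} R + 103 = \left(9 + \frac{R}{2}\right) + 103 = 112 + \frac{R}{2}$)
$\frac{1}{83699 \frac{1}{K{\left(194 \right)}}} = \frac{1}{83699 \frac{1}{112 + \frac{1}{2} \cdot 194}} = \frac{1}{83699 \frac{1}{112 + 97}} = \frac{1}{83699 \cdot \frac{1}{209}} = \frac{1}{\frac{7609}{19}} = \frac{19}{7609}$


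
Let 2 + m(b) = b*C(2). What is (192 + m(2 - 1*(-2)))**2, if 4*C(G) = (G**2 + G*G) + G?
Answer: 40000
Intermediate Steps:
C(G) = G**2/2 + G/4 (C(G) = ((G**2 + G*G) + G)/4 = ((G**2 + G**2) + G)/4 = (2*G**2 + G)/4 = (G + 2*G**2)/4 = G**2/2 + G/4)
m(b) = -2 + 5*b/2 (m(b) = -2 + b*((1/4)*2*(1 + 2*2)) = -2 + b*((1/4)*2*(1 + 4)) = -2 + b*((1/4)*2*5) = -2 + b*(5/2) = -2 + 5*b/2)
(192 + m(2 - 1*(-2)))**2 = (192 + (-2 + 5*(2 - 1*(-2))/2))**2 = (192 + (-2 + 5*(2 + 2)/2))**2 = (192 + (-2 + (5/2)*4))**2 = (192 + (-2 + 10))**2 = (192 + 8)**2 = 200**2 = 40000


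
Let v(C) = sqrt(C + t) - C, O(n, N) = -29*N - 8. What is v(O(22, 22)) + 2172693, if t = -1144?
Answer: 2173339 + I*sqrt(1790) ≈ 2.1733e+6 + 42.308*I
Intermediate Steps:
O(n, N) = -8 - 29*N
v(C) = sqrt(-1144 + C) - C (v(C) = sqrt(C - 1144) - C = sqrt(-1144 + C) - C)
v(O(22, 22)) + 2172693 = (sqrt(-1144 + (-8 - 29*22)) - (-8 - 29*22)) + 2172693 = (sqrt(-1144 + (-8 - 638)) - (-8 - 638)) + 2172693 = (sqrt(-1144 - 646) - 1*(-646)) + 2172693 = (sqrt(-1790) + 646) + 2172693 = (I*sqrt(1790) + 646) + 2172693 = (646 + I*sqrt(1790)) + 2172693 = 2173339 + I*sqrt(1790)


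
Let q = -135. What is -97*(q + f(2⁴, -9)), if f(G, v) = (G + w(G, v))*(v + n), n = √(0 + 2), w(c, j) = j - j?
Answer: 27063 - 1552*√2 ≈ 24868.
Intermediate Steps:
w(c, j) = 0
n = √2 ≈ 1.4142
f(G, v) = G*(v + √2) (f(G, v) = (G + 0)*(v + √2) = G*(v + √2))
-97*(q + f(2⁴, -9)) = -97*(-135 + 2⁴*(-9 + √2)) = -97*(-135 + 16*(-9 + √2)) = -97*(-135 + (-144 + 16*√2)) = -97*(-279 + 16*√2) = 27063 - 1552*√2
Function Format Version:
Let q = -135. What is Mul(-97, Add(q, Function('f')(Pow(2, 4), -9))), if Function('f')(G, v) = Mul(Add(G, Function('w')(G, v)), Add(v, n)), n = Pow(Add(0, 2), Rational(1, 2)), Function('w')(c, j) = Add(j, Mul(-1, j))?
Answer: Add(27063, Mul(-1552, Pow(2, Rational(1, 2)))) ≈ 24868.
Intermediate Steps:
Function('w')(c, j) = 0
n = Pow(2, Rational(1, 2)) ≈ 1.4142
Function('f')(G, v) = Mul(G, Add(v, Pow(2, Rational(1, 2)))) (Function('f')(G, v) = Mul(Add(G, 0), Add(v, Pow(2, Rational(1, 2)))) = Mul(G, Add(v, Pow(2, Rational(1, 2)))))
Mul(-97, Add(q, Function('f')(Pow(2, 4), -9))) = Mul(-97, Add(-135, Mul(Pow(2, 4), Add(-9, Pow(2, Rational(1, 2)))))) = Mul(-97, Add(-135, Mul(16, Add(-9, Pow(2, Rational(1, 2)))))) = Mul(-97, Add(-135, Add(-144, Mul(16, Pow(2, Rational(1, 2)))))) = Mul(-97, Add(-279, Mul(16, Pow(2, Rational(1, 2))))) = Add(27063, Mul(-1552, Pow(2, Rational(1, 2))))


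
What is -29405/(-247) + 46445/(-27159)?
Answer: 787138480/6708273 ≈ 117.34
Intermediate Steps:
-29405/(-247) + 46445/(-27159) = -29405*(-1/247) + 46445*(-1/27159) = 29405/247 - 46445/27159 = 787138480/6708273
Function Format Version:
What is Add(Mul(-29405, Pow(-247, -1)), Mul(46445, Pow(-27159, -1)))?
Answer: Rational(787138480, 6708273) ≈ 117.34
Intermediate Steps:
Add(Mul(-29405, Pow(-247, -1)), Mul(46445, Pow(-27159, -1))) = Add(Mul(-29405, Rational(-1, 247)), Mul(46445, Rational(-1, 27159))) = Add(Rational(29405, 247), Rational(-46445, 27159)) = Rational(787138480, 6708273)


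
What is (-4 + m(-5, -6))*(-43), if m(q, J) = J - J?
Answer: 172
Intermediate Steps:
m(q, J) = 0
(-4 + m(-5, -6))*(-43) = (-4 + 0)*(-43) = -4*(-43) = 172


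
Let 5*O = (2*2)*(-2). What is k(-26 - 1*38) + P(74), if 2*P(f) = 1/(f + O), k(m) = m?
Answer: -46331/724 ≈ -63.993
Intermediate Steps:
O = -8/5 (O = ((2*2)*(-2))/5 = (4*(-2))/5 = (⅕)*(-8) = -8/5 ≈ -1.6000)
P(f) = 1/(2*(-8/5 + f)) (P(f) = 1/(2*(f - 8/5)) = 1/(2*(-8/5 + f)))
k(-26 - 1*38) + P(74) = (-26 - 1*38) + 5/(2*(-8 + 5*74)) = (-26 - 38) + 5/(2*(-8 + 370)) = -64 + (5/2)/362 = -64 + (5/2)*(1/362) = -64 + 5/724 = -46331/724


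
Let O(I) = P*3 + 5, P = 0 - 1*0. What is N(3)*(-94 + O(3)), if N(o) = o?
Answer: -267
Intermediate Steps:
P = 0 (P = 0 + 0 = 0)
O(I) = 5 (O(I) = 0*3 + 5 = 0 + 5 = 5)
N(3)*(-94 + O(3)) = 3*(-94 + 5) = 3*(-89) = -267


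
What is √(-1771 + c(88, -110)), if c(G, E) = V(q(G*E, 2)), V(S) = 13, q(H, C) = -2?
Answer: I*√1758 ≈ 41.929*I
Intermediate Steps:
c(G, E) = 13
√(-1771 + c(88, -110)) = √(-1771 + 13) = √(-1758) = I*√1758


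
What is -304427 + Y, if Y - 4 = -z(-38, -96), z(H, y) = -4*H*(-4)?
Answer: -303815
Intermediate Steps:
z(H, y) = 16*H
Y = 612 (Y = 4 - 16*(-38) = 4 - 1*(-608) = 4 + 608 = 612)
-304427 + Y = -304427 + 612 = -303815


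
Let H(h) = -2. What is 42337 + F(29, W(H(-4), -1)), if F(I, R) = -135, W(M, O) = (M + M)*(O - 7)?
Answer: 42202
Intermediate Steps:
W(M, O) = 2*M*(-7 + O) (W(M, O) = (2*M)*(-7 + O) = 2*M*(-7 + O))
42337 + F(29, W(H(-4), -1)) = 42337 - 135 = 42202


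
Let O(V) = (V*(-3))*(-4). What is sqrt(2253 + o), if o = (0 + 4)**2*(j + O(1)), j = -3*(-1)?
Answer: 3*sqrt(277) ≈ 49.930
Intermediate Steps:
j = 3
O(V) = 12*V (O(V) = -3*V*(-4) = 12*V)
o = 240 (o = (0 + 4)**2*(3 + 12*1) = 4**2*(3 + 12) = 16*15 = 240)
sqrt(2253 + o) = sqrt(2253 + 240) = sqrt(2493) = 3*sqrt(277)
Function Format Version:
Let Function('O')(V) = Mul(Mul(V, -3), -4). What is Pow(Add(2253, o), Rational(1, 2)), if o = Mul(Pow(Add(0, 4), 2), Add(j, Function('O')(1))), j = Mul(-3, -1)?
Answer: Mul(3, Pow(277, Rational(1, 2))) ≈ 49.930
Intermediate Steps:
j = 3
Function('O')(V) = Mul(12, V) (Function('O')(V) = Mul(Mul(-3, V), -4) = Mul(12, V))
o = 240 (o = Mul(Pow(Add(0, 4), 2), Add(3, Mul(12, 1))) = Mul(Pow(4, 2), Add(3, 12)) = Mul(16, 15) = 240)
Pow(Add(2253, o), Rational(1, 2)) = Pow(Add(2253, 240), Rational(1, 2)) = Pow(2493, Rational(1, 2)) = Mul(3, Pow(277, Rational(1, 2)))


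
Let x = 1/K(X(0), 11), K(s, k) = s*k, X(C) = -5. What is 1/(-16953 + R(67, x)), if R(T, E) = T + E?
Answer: -55/928731 ≈ -5.9221e-5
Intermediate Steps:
K(s, k) = k*s
x = -1/55 (x = 1/(11*(-5)) = 1/(-55) = -1/55 ≈ -0.018182)
R(T, E) = E + T
1/(-16953 + R(67, x)) = 1/(-16953 + (-1/55 + 67)) = 1/(-16953 + 3684/55) = 1/(-928731/55) = -55/928731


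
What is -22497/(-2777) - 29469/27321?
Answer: 177601708/25290139 ≈ 7.0226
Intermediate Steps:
-22497/(-2777) - 29469/27321 = -22497*(-1/2777) - 29469*1/27321 = 22497/2777 - 9823/9107 = 177601708/25290139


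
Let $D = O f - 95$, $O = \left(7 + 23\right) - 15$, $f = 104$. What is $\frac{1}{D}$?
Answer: $\frac{1}{1465} \approx 0.00068259$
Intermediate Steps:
$O = 15$ ($O = 30 - 15 = 15$)
$D = 1465$ ($D = 15 \cdot 104 - 95 = 1560 - 95 = 1465$)
$\frac{1}{D} = \frac{1}{1465}$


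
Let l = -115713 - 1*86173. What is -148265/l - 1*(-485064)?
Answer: 97927778969/201886 ≈ 4.8506e+5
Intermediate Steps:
l = -201886 (l = -115713 - 86173 = -201886)
-148265/l - 1*(-485064) = -148265/(-201886) - 1*(-485064) = -148265*(-1/201886) + 485064 = 148265/201886 + 485064 = 97927778969/201886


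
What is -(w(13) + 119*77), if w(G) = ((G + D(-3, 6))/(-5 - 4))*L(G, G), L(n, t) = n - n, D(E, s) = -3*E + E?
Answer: -9163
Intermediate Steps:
D(E, s) = -2*E
L(n, t) = 0
w(G) = 0 (w(G) = ((G - 2*(-3))/(-5 - 4))*0 = ((G + 6)/(-9))*0 = ((6 + G)*(-1/9))*0 = (-2/3 - G/9)*0 = 0)
-(w(13) + 119*77) = -(0 + 119*77) = -(0 + 9163) = -1*9163 = -9163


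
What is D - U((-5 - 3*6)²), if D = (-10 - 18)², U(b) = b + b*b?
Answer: -279586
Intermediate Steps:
U(b) = b + b²
D = 784 (D = (-28)² = 784)
D - U((-5 - 3*6)²) = 784 - (-5 - 3*6)²*(1 + (-5 - 3*6)²) = 784 - (-5 - 18)²*(1 + (-5 - 18)²) = 784 - (-23)²*(1 + (-23)²) = 784 - 529*(1 + 529) = 784 - 529*530 = 784 - 1*280370 = 784 - 280370 = -279586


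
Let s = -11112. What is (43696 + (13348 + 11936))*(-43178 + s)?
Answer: -3744924200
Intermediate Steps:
(43696 + (13348 + 11936))*(-43178 + s) = (43696 + (13348 + 11936))*(-43178 - 11112) = (43696 + 25284)*(-54290) = 68980*(-54290) = -3744924200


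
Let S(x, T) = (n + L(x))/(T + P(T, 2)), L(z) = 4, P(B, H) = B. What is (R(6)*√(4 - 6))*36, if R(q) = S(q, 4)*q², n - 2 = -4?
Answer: 324*I*√2 ≈ 458.21*I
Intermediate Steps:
n = -2 (n = 2 - 4 = -2)
S(x, T) = 1/T (S(x, T) = (-2 + 4)/(T + T) = 2/((2*T)) = 2*(1/(2*T)) = 1/T)
R(q) = q²/4
(R(6)*√(4 - 6))*36 = (((¼)*6²)*√(4 - 6))*36 = (((¼)*36)*√(-2))*36 = (9*(I*√2))*36 = (9*I*√2)*36 = 324*I*√2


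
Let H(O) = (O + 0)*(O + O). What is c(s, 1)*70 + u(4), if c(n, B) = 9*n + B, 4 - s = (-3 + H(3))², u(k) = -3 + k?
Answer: -139159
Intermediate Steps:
H(O) = 2*O² (H(O) = O*(2*O) = 2*O²)
s = -221 (s = 4 - (-3 + 2*3²)² = 4 - (-3 + 2*9)² = 4 - (-3 + 18)² = 4 - 1*15² = 4 - 1*225 = 4 - 225 = -221)
c(n, B) = B + 9*n
c(s, 1)*70 + u(4) = (1 + 9*(-221))*70 + (-3 + 4) = (1 - 1989)*70 + 1 = -1988*70 + 1 = -139160 + 1 = -139159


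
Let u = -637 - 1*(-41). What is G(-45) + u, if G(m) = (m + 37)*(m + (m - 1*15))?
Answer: 244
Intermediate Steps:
G(m) = (-15 + 2*m)*(37 + m) (G(m) = (37 + m)*(m + (m - 15)) = (37 + m)*(m + (-15 + m)) = (37 + m)*(-15 + 2*m) = (-15 + 2*m)*(37 + m))
u = -596 (u = -637 + 41 = -596)
G(-45) + u = (-555 + 2*(-45)² + 59*(-45)) - 596 = (-555 + 2*2025 - 2655) - 596 = (-555 + 4050 - 2655) - 596 = 840 - 596 = 244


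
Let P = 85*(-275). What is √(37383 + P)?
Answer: 2*√3502 ≈ 118.36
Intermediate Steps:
P = -23375
√(37383 + P) = √(37383 - 23375) = √14008 = 2*√3502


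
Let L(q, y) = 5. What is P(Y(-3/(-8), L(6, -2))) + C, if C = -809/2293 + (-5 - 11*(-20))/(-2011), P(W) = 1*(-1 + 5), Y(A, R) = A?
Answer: 16324998/4611223 ≈ 3.5403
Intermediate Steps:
P(W) = 4 (P(W) = 1*4 = 4)
C = -2119894/4611223 (C = -809*1/2293 + (-5 + 220)*(-1/2011) = -809/2293 + 215*(-1/2011) = -809/2293 - 215/2011 = -2119894/4611223 ≈ -0.45972)
P(Y(-3/(-8), L(6, -2))) + C = 4 - 2119894/4611223 = 16324998/4611223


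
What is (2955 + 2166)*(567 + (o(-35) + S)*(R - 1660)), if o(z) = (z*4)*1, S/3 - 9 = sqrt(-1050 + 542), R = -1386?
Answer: 1765541565 - 93591396*I*sqrt(127) ≈ 1.7655e+9 - 1.0547e+9*I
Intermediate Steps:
S = 27 + 6*I*sqrt(127) (S = 27 + 3*sqrt(-1050 + 542) = 27 + 3*sqrt(-508) = 27 + 3*(2*I*sqrt(127)) = 27 + 6*I*sqrt(127) ≈ 27.0 + 67.617*I)
o(z) = 4*z (o(z) = (4*z)*1 = 4*z)
(2955 + 2166)*(567 + (o(-35) + S)*(R - 1660)) = (2955 + 2166)*(567 + (4*(-35) + (27 + 6*I*sqrt(127)))*(-1386 - 1660)) = 5121*(567 + (-140 + (27 + 6*I*sqrt(127)))*(-3046)) = 5121*(567 + (-113 + 6*I*sqrt(127))*(-3046)) = 5121*(567 + (344198 - 18276*I*sqrt(127))) = 5121*(344765 - 18276*I*sqrt(127)) = 1765541565 - 93591396*I*sqrt(127)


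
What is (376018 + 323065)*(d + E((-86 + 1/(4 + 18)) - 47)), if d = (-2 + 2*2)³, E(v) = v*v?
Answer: 543981712841/44 ≈ 1.2363e+10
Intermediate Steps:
E(v) = v²
d = 8 (d = (-2 + 4)³ = 2³ = 8)
(376018 + 323065)*(d + E((-86 + 1/(4 + 18)) - 47)) = (376018 + 323065)*(8 + ((-86 + 1/(4 + 18)) - 47)²) = 699083*(8 + ((-86 + 1/22) - 47)²) = 699083*(8 + (-1891/22 - 47)²) = 699083*(8 + (-2925/22)²) = 699083*(8 + 8555625/484) = 699083*(8559497/484) = 543981712841/44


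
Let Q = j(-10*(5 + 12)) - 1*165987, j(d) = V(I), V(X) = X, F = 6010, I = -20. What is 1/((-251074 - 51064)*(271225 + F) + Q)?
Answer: -1/83763394437 ≈ -1.1938e-11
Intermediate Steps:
j(d) = -20
Q = -166007 (Q = -20 - 1*165987 = -20 - 165987 = -166007)
1/((-251074 - 51064)*(271225 + F) + Q) = 1/((-251074 - 51064)*(271225 + 6010) - 166007) = 1/(-302138*277235 - 166007) = 1/(-83763228430 - 166007) = 1/(-83763394437) = -1/83763394437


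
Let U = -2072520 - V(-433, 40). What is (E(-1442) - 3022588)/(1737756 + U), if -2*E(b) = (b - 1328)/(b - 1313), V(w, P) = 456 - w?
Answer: 1665446265/184944803 ≈ 9.0051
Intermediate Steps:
E(b) = -(-1328 + b)/(2*(-1313 + b)) (E(b) = -(b - 1328)/(2*(b - 1313)) = -(-1328 + b)/(2*(-1313 + b)))
U = -2073409 (U = -2072520 - (456 - 1*(-433)) = -2072520 - (456 + 433) = -2072520 - 1*889 = -2072520 - 889 = -2073409)
(E(-1442) - 3022588)/(1737756 + U) = ((1328 - 1*(-1442))/(2*(-1313 - 1442)) - 3022588)/(1737756 - 2073409) = ((1/2)*(1328 + 1442)/(-2755) - 3022588)/(-335653) = ((1/2)*(-1/2755)*2770 - 3022588)*(-1/335653) = (-277/551 - 3022588)*(-1/335653) = -1665446265/551*(-1/335653) = 1665446265/184944803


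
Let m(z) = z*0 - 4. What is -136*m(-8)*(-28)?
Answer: -15232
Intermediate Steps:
m(z) = -4 (m(z) = 0 - 4 = -4)
-136*m(-8)*(-28) = -136*(-4)*(-28) = 544*(-28) = -15232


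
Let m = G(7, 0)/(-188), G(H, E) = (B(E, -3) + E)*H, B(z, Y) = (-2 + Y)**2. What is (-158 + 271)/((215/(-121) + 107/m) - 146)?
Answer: -2392775/5563211 ≈ -0.43011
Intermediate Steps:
G(H, E) = H*(25 + E) (G(H, E) = ((-2 - 3)**2 + E)*H = ((-5)**2 + E)*H = (25 + E)*H = H*(25 + E))
m = -175/188 (m = (7*(25 + 0))/(-188) = (7*25)*(-1/188) = 175*(-1/188) = -175/188 ≈ -0.93085)
(-158 + 271)/((215/(-121) + 107/m) - 146) = (-158 + 271)/((215/(-121) + 107/(-175/188)) - 146) = 113/((215*(-1/121) + 107*(-188/175)) - 146) = 113/((-215/121 - 20116/175) - 146) = 113/(-2471661/21175 - 146) = 113/(-5563211/21175) = 113*(-21175/5563211) = -2392775/5563211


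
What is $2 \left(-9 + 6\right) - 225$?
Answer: $-231$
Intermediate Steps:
$2 \left(-9 + 6\right) - 225 = 2 \left(-3\right) - 225 = -6 - 225 = -231$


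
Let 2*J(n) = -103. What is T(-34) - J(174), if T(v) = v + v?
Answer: -33/2 ≈ -16.500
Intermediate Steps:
J(n) = -103/2 (J(n) = (1/2)*(-103) = -103/2)
T(v) = 2*v
T(-34) - J(174) = 2*(-34) - 1*(-103/2) = -68 + 103/2 = -33/2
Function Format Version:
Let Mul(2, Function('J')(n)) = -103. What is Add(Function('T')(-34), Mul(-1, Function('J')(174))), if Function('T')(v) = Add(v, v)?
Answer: Rational(-33, 2) ≈ -16.500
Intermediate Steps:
Function('J')(n) = Rational(-103, 2) (Function('J')(n) = Mul(Rational(1, 2), -103) = Rational(-103, 2))
Function('T')(v) = Mul(2, v)
Add(Function('T')(-34), Mul(-1, Function('J')(174))) = Add(Mul(2, -34), Mul(-1, Rational(-103, 2))) = Add(-68, Rational(103, 2)) = Rational(-33, 2)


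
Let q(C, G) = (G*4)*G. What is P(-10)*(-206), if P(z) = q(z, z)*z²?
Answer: -8240000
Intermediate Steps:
q(C, G) = 4*G² (q(C, G) = (4*G)*G = 4*G²)
P(z) = 4*z⁴ (P(z) = (4*z²)*z² = 4*z⁴)
P(-10)*(-206) = (4*(-10)⁴)*(-206) = (4*10000)*(-206) = 40000*(-206) = -8240000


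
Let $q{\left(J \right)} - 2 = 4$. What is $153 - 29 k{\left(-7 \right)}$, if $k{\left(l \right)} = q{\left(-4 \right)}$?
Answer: $-21$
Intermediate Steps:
$q{\left(J \right)} = 6$ ($q{\left(J \right)} = 2 + 4 = 6$)
$k{\left(l \right)} = 6$
$153 - 29 k{\left(-7 \right)} = 153 - 174 = -21$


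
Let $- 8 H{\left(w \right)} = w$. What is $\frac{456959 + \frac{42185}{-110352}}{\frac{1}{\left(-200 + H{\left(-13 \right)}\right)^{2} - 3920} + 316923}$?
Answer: $\frac{1485079998521531}{1029975122820336} \approx 1.4419$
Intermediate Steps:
$H{\left(w \right)} = - \frac{w}{8}$
$\frac{456959 + \frac{42185}{-110352}}{\frac{1}{\left(-200 + H{\left(-13 \right)}\right)^{2} - 3920} + 316923} = \frac{456959 + \frac{42185}{-110352}}{\frac{1}{\left(-200 - - \frac{13}{8}\right)^{2} - 3920} + 316923} = \frac{456959 + 42185 \left(- \frac{1}{110352}\right)}{\frac{1}{\left(-200 + \frac{13}{8}\right)^{2} - 3920} + 316923} = \frac{456959 - \frac{3835}{10032}}{\frac{1}{\left(- \frac{1587}{8}\right)^{2} - 3920} + 316923} = \frac{4584208853}{10032 \left(\frac{1}{\frac{2518569}{64} - 3920} + 316923\right)} = \frac{4584208853}{10032 \left(\frac{1}{\frac{2267689}{64}} + 316923\right)} = \frac{4584208853}{10032 \left(\frac{64}{2267689} + 316923\right)} = \frac{4584208853}{10032 \cdot \frac{718682801011}{2267689}} = \frac{4584208853}{10032} \cdot \frac{2267689}{718682801011} = \frac{1485079998521531}{1029975122820336}$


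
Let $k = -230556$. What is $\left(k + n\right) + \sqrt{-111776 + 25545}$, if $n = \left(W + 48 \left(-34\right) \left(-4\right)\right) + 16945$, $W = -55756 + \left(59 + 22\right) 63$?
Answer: $-257736 + i \sqrt{86231} \approx -2.5774 \cdot 10^{5} + 293.65 i$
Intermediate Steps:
$W = -50653$ ($W = -55756 + 81 \cdot 63 = -55756 + 5103 = -50653$)
$n = -27180$ ($n = \left(-50653 + 48 \left(-34\right) \left(-4\right)\right) + 16945 = \left(-50653 - -6528\right) + 16945 = \left(-50653 + 6528\right) + 16945 = -44125 + 16945 = -27180$)
$\left(k + n\right) + \sqrt{-111776 + 25545} = \left(-230556 - 27180\right) + \sqrt{-111776 + 25545} = -257736 + \sqrt{-86231} = -257736 + i \sqrt{86231}$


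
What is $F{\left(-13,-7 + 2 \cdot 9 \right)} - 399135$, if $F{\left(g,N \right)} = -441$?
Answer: $-399576$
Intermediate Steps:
$F{\left(-13,-7 + 2 \cdot 9 \right)} - 399135 = -441 - 399135 = -399576$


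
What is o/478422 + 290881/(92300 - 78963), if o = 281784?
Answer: 23820337165/1063452369 ≈ 22.399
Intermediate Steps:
o/478422 + 290881/(92300 - 78963) = 281784/478422 + 290881/(92300 - 78963) = 281784*(1/478422) + 290881/13337 = 46964/79737 + 290881*(1/13337) = 46964/79737 + 290881/13337 = 23820337165/1063452369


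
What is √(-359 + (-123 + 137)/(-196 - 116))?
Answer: I*√2184429/78 ≈ 18.948*I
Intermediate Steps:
√(-359 + (-123 + 137)/(-196 - 116)) = √(-359 + 14/(-312)) = √(-359 + 14*(-1/312)) = √(-359 - 7/156) = √(-56011/156) = I*√2184429/78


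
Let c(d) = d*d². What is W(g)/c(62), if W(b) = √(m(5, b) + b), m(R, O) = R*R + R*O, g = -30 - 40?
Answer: I*√395/238328 ≈ 8.3392e-5*I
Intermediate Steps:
c(d) = d³
g = -70
m(R, O) = R² + O*R
W(b) = √(25 + 6*b) (W(b) = √(5*(b + 5) + b) = √(5*(5 + b) + b) = √((25 + 5*b) + b) = √(25 + 6*b))
W(g)/c(62) = √(25 + 6*(-70))/(62³) = √(25 - 420)/238328 = √(-395)*(1/238328) = (I*√395)*(1/238328) = I*√395/238328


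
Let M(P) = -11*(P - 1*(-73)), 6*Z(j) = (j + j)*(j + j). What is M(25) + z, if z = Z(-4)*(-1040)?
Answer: -36514/3 ≈ -12171.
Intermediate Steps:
Z(j) = 2*j²/3 (Z(j) = ((j + j)*(j + j))/6 = ((2*j)*(2*j))/6 = (4*j²)/6 = 2*j²/3)
z = -33280/3 (z = ((⅔)*(-4)²)*(-1040) = ((⅔)*16)*(-1040) = (32/3)*(-1040) = -33280/3 ≈ -11093.)
M(P) = -803 - 11*P (M(P) = -11*(P + 73) = -11*(73 + P) = -803 - 11*P)
M(25) + z = (-803 - 11*25) - 33280/3 = (-803 - 275) - 33280/3 = -1078 - 33280/3 = -36514/3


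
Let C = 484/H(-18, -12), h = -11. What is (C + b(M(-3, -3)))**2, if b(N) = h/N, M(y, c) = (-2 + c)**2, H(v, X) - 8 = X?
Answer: 9217296/625 ≈ 14748.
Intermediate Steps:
H(v, X) = 8 + X
b(N) = -11/N
C = -121 (C = 484/(8 - 12) = 484/(-4) = 484*(-1/4) = -121)
(C + b(M(-3, -3)))**2 = (-121 - 11/(-2 - 3)**2)**2 = (-121 - 11/((-5)**2))**2 = (-121 - 11/25)**2 = (-3036/25)**2 = 9217296/625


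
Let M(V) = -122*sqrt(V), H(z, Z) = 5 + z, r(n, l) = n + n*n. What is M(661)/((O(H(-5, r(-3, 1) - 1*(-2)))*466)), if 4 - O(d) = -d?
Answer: -61*sqrt(661)/932 ≈ -1.6827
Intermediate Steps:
r(n, l) = n + n**2
O(d) = 4 + d (O(d) = 4 - (-1)*d = 4 + d)
M(V) = -122*sqrt(V)
M(661)/((O(H(-5, r(-3, 1) - 1*(-2)))*466)) = (-122*sqrt(661))/(((4 + (5 - 5))*466)) = (-122*sqrt(661))/(((4 + 0)*466)) = (-122*sqrt(661))/((4*466)) = -122*sqrt(661)/1864 = -122*sqrt(661)*(1/1864) = -61*sqrt(661)/932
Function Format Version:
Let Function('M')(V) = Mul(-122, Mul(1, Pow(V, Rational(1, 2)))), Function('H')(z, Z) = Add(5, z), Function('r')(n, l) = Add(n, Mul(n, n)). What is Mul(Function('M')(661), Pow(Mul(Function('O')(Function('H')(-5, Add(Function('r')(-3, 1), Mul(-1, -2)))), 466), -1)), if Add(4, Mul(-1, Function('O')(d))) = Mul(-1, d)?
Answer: Mul(Rational(-61, 932), Pow(661, Rational(1, 2))) ≈ -1.6827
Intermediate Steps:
Function('r')(n, l) = Add(n, Pow(n, 2))
Function('O')(d) = Add(4, d) (Function('O')(d) = Add(4, Mul(-1, Mul(-1, d))) = Add(4, d))
Function('M')(V) = Mul(-122, Pow(V, Rational(1, 2)))
Mul(Function('M')(661), Pow(Mul(Function('O')(Function('H')(-5, Add(Function('r')(-3, 1), Mul(-1, -2)))), 466), -1)) = Mul(Mul(-122, Pow(661, Rational(1, 2))), Pow(Mul(Add(4, Add(5, -5)), 466), -1)) = Mul(Mul(-122, Pow(661, Rational(1, 2))), Pow(Mul(Add(4, 0), 466), -1)) = Mul(Mul(-122, Pow(661, Rational(1, 2))), Pow(Mul(4, 466), -1)) = Mul(Mul(-122, Pow(661, Rational(1, 2))), Pow(1864, -1)) = Mul(Mul(-122, Pow(661, Rational(1, 2))), Rational(1, 1864)) = Mul(Rational(-61, 932), Pow(661, Rational(1, 2)))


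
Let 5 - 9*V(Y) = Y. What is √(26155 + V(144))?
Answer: 2*√58814/3 ≈ 161.68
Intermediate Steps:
V(Y) = 5/9 - Y/9
√(26155 + V(144)) = √(26155 + (5/9 - ⅑*144)) = √(26155 + (5/9 - 16)) = √(26155 - 139/9) = √(235256/9) = 2*√58814/3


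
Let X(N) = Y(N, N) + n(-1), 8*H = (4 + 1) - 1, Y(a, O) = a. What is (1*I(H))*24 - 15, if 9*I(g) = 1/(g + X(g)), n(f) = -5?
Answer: -47/3 ≈ -15.667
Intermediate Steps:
H = 1/2 (H = ((4 + 1) - 1)/8 = (5 - 1)/8 = (1/8)*4 = 1/2 ≈ 0.50000)
X(N) = -5 + N (X(N) = N - 5 = -5 + N)
I(g) = 1/(9*(-5 + 2*g)) (I(g) = 1/(9*(g + (-5 + g))) = 1/(9*(-5 + 2*g)))
(1*I(H))*24 - 15 = (1*(1/(9*(-5 + 2*(1/2)))))*24 - 15 = (1*(1/(9*(-5 + 1))))*24 - 15 = (1*((1/9)/(-4)))*24 - 15 = (1*((1/9)*(-1/4)))*24 - 15 = (1*(-1/36))*24 - 15 = -1/36*24 - 15 = -2/3 - 15 = -47/3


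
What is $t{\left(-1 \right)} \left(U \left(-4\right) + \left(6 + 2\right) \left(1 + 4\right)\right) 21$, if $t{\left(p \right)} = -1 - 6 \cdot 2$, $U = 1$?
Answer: $-9828$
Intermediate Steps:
$t{\left(p \right)} = -13$ ($t{\left(p \right)} = -1 - 12 = -13$)
$t{\left(-1 \right)} \left(U \left(-4\right) + \left(6 + 2\right) \left(1 + 4\right)\right) 21 = - 13 \left(1 \left(-4\right) + \left(6 + 2\right) \left(1 + 4\right)\right) 21 = - 13 \left(-4 + 8 \cdot 5\right) 21 = - 13 \left(-4 + 40\right) 21 = \left(-13\right) 36 \cdot 21 = \left(-468\right) 21 = -9828$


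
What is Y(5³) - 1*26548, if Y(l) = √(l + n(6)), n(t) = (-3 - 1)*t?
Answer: -26548 + √101 ≈ -26538.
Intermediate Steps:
n(t) = -4*t
Y(l) = √(-24 + l) (Y(l) = √(l - 4*6) = √(l - 24) = √(-24 + l))
Y(5³) - 1*26548 = √(-24 + 5³) - 1*26548 = √(-24 + 125) - 26548 = √101 - 26548 = -26548 + √101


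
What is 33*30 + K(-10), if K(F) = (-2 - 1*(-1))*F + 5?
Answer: 1005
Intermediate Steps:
K(F) = 5 - F (K(F) = (-2 + 1)*F + 5 = -F + 5 = 5 - F)
33*30 + K(-10) = 33*30 + (5 - 1*(-10)) = 990 + (5 + 10) = 990 + 15 = 1005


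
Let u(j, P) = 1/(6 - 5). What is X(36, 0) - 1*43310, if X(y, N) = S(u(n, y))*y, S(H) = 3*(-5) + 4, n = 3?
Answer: -43706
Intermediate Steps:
u(j, P) = 1 (u(j, P) = 1/1 = 1)
S(H) = -11 (S(H) = -15 + 4 = -11)
X(y, N) = -11*y
X(36, 0) - 1*43310 = -11*36 - 1*43310 = -396 - 43310 = -43706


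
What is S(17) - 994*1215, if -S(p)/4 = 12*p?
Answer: -1208526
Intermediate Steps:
S(p) = -48*p
S(17) - 994*1215 = -48*17 - 994*1215 = -816 - 1207710 = -1208526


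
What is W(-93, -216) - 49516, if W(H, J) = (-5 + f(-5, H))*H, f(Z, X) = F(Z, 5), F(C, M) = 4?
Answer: -49423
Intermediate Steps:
f(Z, X) = 4
W(H, J) = -H (W(H, J) = (-5 + 4)*H = -H)
W(-93, -216) - 49516 = -1*(-93) - 49516 = 93 - 49516 = -49423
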